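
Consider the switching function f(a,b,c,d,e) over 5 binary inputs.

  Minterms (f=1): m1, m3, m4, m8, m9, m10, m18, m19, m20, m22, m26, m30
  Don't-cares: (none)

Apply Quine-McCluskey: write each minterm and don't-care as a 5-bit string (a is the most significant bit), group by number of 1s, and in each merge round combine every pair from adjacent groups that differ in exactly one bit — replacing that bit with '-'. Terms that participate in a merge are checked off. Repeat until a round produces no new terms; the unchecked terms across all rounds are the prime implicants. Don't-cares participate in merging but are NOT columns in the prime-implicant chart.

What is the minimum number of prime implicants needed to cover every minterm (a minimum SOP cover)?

5

size-2^0 implicants → 00001(✓)  00011(✓)  00100(✓)  01000(✓)  01001(✓)  01010(✓)  10010(✓)  10011(✓)  10100(✓)  10110(✓)  11010(✓)  11110(✓)
size-2^1 implicants → -0011  -0100  -1010  0-001  000-1  010-0  0100-  1-010(✓)  1-110(✓)  10-10(✓)  1001-  101-0  11-10(✓)
size-2^2 implicants → 1--10
Unchecked terms (primes): -0011, -0100, -1010, 0-001, 000-1, 010-0, 0100-, 1--10, 1001-, 101-0
Minterm coverage:
  m1 ⊆ 0-001,000-1
  m3 ⊆ -0011,000-1
  m4 ⊆ -0100 [E]
  m8 ⊆ 010-0,0100-
  m9 ⊆ 0-001,0100-
  m10 ⊆ -1010,010-0
  m18 ⊆ 1--10,1001-
  m19 ⊆ -0011,1001-
  m20 ⊆ -0100,101-0
  m22 ⊆ 1--10,101-0
  m26 ⊆ -1010,1--10
  m30 ⊆ 1--10 [E]
E = {-0100, 1--10}
Petrick residual → -0011, 0-001, 010-0
Cover = b'c'de + b'cd'e' + a'c'd'e + a'bc'e' + ade'  |cover|=5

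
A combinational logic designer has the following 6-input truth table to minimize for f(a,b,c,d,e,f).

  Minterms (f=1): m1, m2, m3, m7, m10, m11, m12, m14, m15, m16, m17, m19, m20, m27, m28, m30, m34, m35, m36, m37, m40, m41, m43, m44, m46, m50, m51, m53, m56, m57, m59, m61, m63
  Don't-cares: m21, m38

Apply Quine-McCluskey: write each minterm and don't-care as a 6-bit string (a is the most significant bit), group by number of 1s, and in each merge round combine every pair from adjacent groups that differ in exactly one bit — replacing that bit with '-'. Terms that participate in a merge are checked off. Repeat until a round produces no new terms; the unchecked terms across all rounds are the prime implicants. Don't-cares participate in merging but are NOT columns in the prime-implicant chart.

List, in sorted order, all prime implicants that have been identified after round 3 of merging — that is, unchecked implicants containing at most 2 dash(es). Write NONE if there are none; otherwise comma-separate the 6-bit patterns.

-0001-, -011-0, -10101, 0-00-1, 0-11-0, 00--11, 00-01-, 001-1-, 01-100, 010-0-, 1-001-, 1-0101, 1-10-1, 1-100-, 10-1-0, 100-10, 10010-, 101-00, 11-101, 111--1

Round 0: 000001✓ 000010✓ 000011✓ 000111✓ 001010✓ 001011✓ 001100✓ 001110✓ 001111✓ 010000✓ 010001✓ 010011✓ 010100✓ 010101✓ 011011✓ 011100✓ 011110✓ 100010✓ 100011✓ 100100✓ 100101✓ 100110✓ 101000✓ 101001✓ 101011✓ 101100✓ 101110✓ 110010✓ 110011✓ 110101✓ 111000✓ 111001✓ 111011✓ 111101✓ 111111✓
Round 1: -00010✓ -00011✓ -01011✓ -01100✓ -01110✓ -10011✓ -10101 -11011✓ 0-0001✓ 0-0011✓ 0-1011✓ 0-1100✓ 0-1110✓ 00-010✓ 00-011✓ 00-111✓ 000-11✓ 0000-1✓ 00001-✓ 001-10✓ 001-11✓ 00101-✓ 0011-0✓ 00111-✓ 01-011✓ 01-100 010-00✓ 010-01✓ 0100-1✓ 01000-✓ 01010-✓ 0111-0✓ 1-0010✓ 1-0011✓ 1-0101 1-1000✓ 1-1001✓ 1-1011✓ 10-011✓ 10-100✓ 10-110✓ 100-10 10001-✓ 1001-0✓ 10010- 101-00 1010-1✓ 10100-✓ 1011-0✓ 11-011✓ 11-101 11001-✓ 111-01✓ 111-11✓ 1110-1✓ 11100-✓ 1111-1✓
Round 2: --0011✓ --1011✓ -0-011✓ -0001- -011-0 -1-011✓ 0--011✓ 0-00-1 0-11-0 00--11 00-01- 001-1- 010-0- 1--011✓ 1-001- 1-10-1 1-100- 10-1-0 111--1
Round 3: ---011
PIs = {---011, -0001-, -011-0, -10101, 0-00-1, 0-11-0, 00--11, 00-01-, 001-1-, 01-100, 010-0-, 1-001-, 1-0101, 1-10-1, 1-100-, 10-1-0, 100-10, 10010-, 101-00, 11-101, 111--1}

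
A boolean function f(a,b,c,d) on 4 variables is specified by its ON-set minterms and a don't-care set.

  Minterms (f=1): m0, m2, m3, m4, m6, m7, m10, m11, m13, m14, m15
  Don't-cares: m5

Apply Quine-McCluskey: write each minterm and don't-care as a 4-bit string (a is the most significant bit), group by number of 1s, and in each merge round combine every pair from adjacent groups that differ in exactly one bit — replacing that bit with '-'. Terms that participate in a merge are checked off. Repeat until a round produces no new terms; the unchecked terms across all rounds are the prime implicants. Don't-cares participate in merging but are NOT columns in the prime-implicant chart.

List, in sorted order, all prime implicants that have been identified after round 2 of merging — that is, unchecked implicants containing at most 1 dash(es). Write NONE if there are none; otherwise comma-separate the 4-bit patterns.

NONE

[col 0] 0000*, 0010*, 0011*, 0100*, 0101*, 0110*, 0111*, 1010*, 1011*, 1101*, 1110*, 1111*
[col 1] -010*, -011*, -101*, -110*, -111*, 0-00*, 0-10*, 0-11*, 00-0*, 001-*, 01-0*, 01-1*, 010-*, 011-*, 1-10*, 1-11*, 101-*, 11-1*, 111-*
[col 2] --10*, --11*, -01-*, -1-1, -11-*, 0--0, 0-1-*, 01--, 1-1-*
[col 3] --1-
Prime implicants: --1-, -1-1, 0--0, 01--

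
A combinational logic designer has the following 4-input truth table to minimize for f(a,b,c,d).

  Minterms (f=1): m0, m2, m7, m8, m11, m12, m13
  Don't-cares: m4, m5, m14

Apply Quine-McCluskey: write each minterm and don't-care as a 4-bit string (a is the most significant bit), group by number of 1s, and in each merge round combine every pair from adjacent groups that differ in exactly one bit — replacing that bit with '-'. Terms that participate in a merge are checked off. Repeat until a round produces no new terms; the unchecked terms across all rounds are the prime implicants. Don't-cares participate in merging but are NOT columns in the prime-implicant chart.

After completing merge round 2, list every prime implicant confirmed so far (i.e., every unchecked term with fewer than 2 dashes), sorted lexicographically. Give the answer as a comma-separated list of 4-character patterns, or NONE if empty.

00-0, 01-1, 1011, 11-0

Round 0: 0000✓ 0010✓ 0100✓ 0101✓ 0111✓ 1000✓ 1011 1100✓ 1101✓ 1110✓
Round 1: -000✓ -100✓ -101✓ 0-00✓ 00-0 01-1 010-✓ 1-00✓ 11-0 110-✓
Round 2: --00 -10-
PIs = {--00, -10-, 00-0, 01-1, 1011, 11-0}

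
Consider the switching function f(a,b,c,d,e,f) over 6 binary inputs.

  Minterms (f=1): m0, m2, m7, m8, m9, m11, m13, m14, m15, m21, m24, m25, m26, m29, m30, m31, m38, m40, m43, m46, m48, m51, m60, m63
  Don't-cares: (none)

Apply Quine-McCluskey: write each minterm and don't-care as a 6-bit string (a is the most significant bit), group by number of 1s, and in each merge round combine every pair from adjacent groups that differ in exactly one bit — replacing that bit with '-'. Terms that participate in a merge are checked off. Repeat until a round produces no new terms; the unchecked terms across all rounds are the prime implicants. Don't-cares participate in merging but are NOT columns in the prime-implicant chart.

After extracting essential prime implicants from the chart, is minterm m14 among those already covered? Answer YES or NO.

[col 0] 000000*, 000010*, 000111*, 001000*, 001001*, 001011*, 001101*, 001110*, 001111*, 010101*, 011000*, 011001*, 011010*, 011101*, 011110*, 011111*, 100110*, 101000*, 101011*, 101110*, 110000, 110011, 111100, 111111*
[col 1] -01000, -01011, -01110, -11111, 0-1000*, 0-1001*, 0-1101*, 0-1110*, 0-1111*, 00-000, 00-111, 0000-0, 001-01*, 001-11*, 0010-1*, 00100-*, 0011-1*, 00111-*, 01-101, 011-01*, 011-10, 0110-0, 01100-*, 0111-1*, 01111-*, 10-110
[col 2] 0-1-01, 0-100-, 0-11-1, 0-111-, 001--1
Prime implicants: -01000, -01011, -01110, -11111, 0-1-01, 0-100-, 0-11-1, 0-111-, 00-000, 00-111, 0000-0, 001--1, 01-101, 011-10, 0110-0, 10-110, 110000, 110011, 111100
PI chart (minterm → PIs covering it):
  0 | 00-000,0000-0
  2 | 0000-0  (sole → essential)
  7 | 00-111  (sole → essential)
  8 | -01000,0-100-,00-000
  9 | 0-1-01,0-100-,001--1
  11 | -01011,001--1
  13 | 0-1-01,0-11-1,001--1
  14 | -01110,0-111-
  15 | 0-11-1,0-111-,00-111,001--1
  21 | 01-101  (sole → essential)
  24 | 0-100-,0110-0
  25 | 0-1-01,0-100-
  26 | 011-10,0110-0
  29 | 0-1-01,0-11-1,01-101
  30 | 0-111-,011-10
  31 | -11111,0-11-1,0-111-
  38 | 10-110  (sole → essential)
  40 | -01000  (sole → essential)
  43 | -01011  (sole → essential)
  46 | -01110,10-110
  48 | 110000  (sole → essential)
  51 | 110011  (sole → essential)
  60 | 111100  (sole → essential)
  63 | -11111  (sole → essential)
Essential prime implicants: -01000, -01011, -11111, 00-111, 0000-0, 01-101, 10-110, 110000, 110011, 111100

NO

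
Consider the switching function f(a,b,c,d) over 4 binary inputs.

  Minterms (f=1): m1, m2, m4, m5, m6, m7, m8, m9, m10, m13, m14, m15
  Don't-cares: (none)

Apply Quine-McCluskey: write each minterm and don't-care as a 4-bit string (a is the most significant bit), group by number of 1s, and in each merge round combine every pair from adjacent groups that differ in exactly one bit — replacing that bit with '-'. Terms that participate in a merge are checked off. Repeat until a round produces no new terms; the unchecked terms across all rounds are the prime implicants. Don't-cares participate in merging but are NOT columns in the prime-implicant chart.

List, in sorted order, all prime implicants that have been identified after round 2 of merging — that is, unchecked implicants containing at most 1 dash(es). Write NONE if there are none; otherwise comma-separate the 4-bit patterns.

10-0, 100-

[col 0] 0001*, 0010*, 0100*, 0101*, 0110*, 0111*, 1000*, 1001*, 1010*, 1101*, 1110*, 1111*
[col 1] -001*, -010*, -101*, -110*, -111*, 0-01*, 0-10*, 01-0*, 01-1*, 010-*, 011-*, 1-01*, 1-10*, 10-0, 100-, 11-1*, 111-*
[col 2] --01, --10, -1-1, -11-, 01--
Prime implicants: --01, --10, -1-1, -11-, 01--, 10-0, 100-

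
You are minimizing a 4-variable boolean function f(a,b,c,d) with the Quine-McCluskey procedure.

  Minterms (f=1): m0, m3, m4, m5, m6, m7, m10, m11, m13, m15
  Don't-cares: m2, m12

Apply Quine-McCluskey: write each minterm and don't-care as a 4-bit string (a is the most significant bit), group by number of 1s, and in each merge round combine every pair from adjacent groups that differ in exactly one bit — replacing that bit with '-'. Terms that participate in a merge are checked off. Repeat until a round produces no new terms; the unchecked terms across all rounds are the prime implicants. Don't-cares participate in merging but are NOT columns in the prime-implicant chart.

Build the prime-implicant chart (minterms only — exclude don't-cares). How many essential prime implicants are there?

Round 0: 0000✓ 0010✓ 0011✓ 0100✓ 0101✓ 0110✓ 0111✓ 1010✓ 1011✓ 1100✓ 1101✓ 1111✓
Round 1: -010✓ -011✓ -100✓ -101✓ -111✓ 0-00✓ 0-10✓ 0-11✓ 00-0✓ 001-✓ 01-0✓ 01-1✓ 010-✓ 011-✓ 1-11✓ 101-✓ 11-1✓ 110-✓
Round 2: --11 -01- -1-1 -10- 0--0 0-1- 01--
PIs = {--11, -01-, -1-1, -10-, 0--0, 0-1-, 01--}
Coverage chart:
  m0: 0--0 ←essential
  m3: --11,-01-,0-1-
  m4: -10-,0--0,01--
  m5: -1-1,-10-,01--
  m6: 0--0,0-1-,01--
  m7: --11,-1-1,0-1-,01--
  m10: -01- ←essential
  m11: --11,-01-
  m13: -1-1,-10-
  m15: --11,-1-1
Essential: -01-, 0--0

2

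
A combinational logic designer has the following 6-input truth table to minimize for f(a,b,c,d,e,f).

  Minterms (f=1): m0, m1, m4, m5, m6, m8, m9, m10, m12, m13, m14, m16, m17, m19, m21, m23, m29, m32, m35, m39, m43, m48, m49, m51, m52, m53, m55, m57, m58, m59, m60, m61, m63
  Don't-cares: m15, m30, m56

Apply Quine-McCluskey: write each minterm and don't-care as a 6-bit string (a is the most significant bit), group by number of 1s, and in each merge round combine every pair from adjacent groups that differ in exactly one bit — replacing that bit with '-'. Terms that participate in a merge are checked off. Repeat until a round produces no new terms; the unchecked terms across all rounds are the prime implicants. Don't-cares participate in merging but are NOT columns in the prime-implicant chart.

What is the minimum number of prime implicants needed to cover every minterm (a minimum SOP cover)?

Round 0: 000000✓ 000001✓ 000100✓ 000101✓ 000110✓ 001000✓ 001001✓ 001010✓ 001100✓ 001101✓ 001110✓ 001111✓ 010000✓ 010001✓ 010011✓ 010101✓ 010111✓ 011101✓ 011110✓ 100000✓ 100011✓ 100111✓ 101011✓ 110000✓ 110001✓ 110011✓ 110100✓ 110101✓ 110111✓ 111000✓ 111001✓ 111010✓ 111011✓ 111100✓ 111101✓ 111111✓
Round 1: -00000✓ -10000✓ -10001✓ -10011✓ -10101✓ -10111✓ -11101✓ 0-0000✓ 0-0001✓ 0-0101✓ 0-1101✓ 0-1110 00-000✓ 00-001✓ 00-100✓ 00-101✓ 00-110✓ 000-00✓ 000-01✓ 00000-✓ 0001-0✓ 00010-✓ 001-00✓ 001-01✓ 001-10✓ 0010-0✓ 00100-✓ 0011-0✓ 0011-1✓ 00110-✓ 00111-✓ 01-101✓ 010-01✓ 010-11✓ 0100-1✓ 01000-✓ 0101-1✓ 1-0000✓ 1-0011✓ 1-0111✓ 1-1011✓ 10-011✓ 100-11✓ 11-000✓ 11-001✓ 11-011✓ 11-100✓ 11-101✓ 11-111✓ 110-00✓ 110-01✓ 110-11✓ 1100-1✓ 11000-✓ 1101-1✓ 11010-✓ 111-00✓ 111-01✓ 111-11✓ 1110-0✓ 1110-1✓ 11100-✓ 11101-✓ 1111-1✓ 11110-✓
Round 2: --0000 -1-101 -10-01✓ -10-11✓ -100-1✓ -1000- -101-1✓ 0--101 0-0-01 0-000- 00--00✓ 00--01✓ 00-00-✓ 00-1-0 00-10-✓ 000-0-✓ 001--0 001-0-✓ 0011-- 010--1✓ 1--011 1-0-11 11--00✓ 11--01✓ 11--11✓ 11-0-1✓ 11-00-✓ 11-1-1✓ 11-10-✓ 110--1✓ 110-0-✓ 111--1✓ 111-0-✓ 1110--
Round 3: -10--1 00--0- 11---1 11--0-
PIs = {--0000, -1-101, -10--1, -1000-, 0--101, 0-0-01, 0-000-, 0-1110, 00--0-, 00-1-0, 001--0, 0011--, 1--011, 1-0-11, 11---1, 11--0-, 1110--}
Coverage chart:
  m0: --0000,0-000-,00--0-
  m1: 0-0-01,0-000-,00--0-
  m4: 00--0-,00-1-0
  m5: 0--101,0-0-01,00--0-
  m6: 00-1-0 ←essential
  m8: 00--0-,001--0
  m9: 00--0- ←essential
  m10: 001--0 ←essential
  m12: 00--0-,00-1-0,001--0,0011--
  m13: 0--101,00--0-,0011--
  m14: 0-1110,00-1-0,001--0,0011--
  m16: --0000,-1000-,0-000-
  m17: -10--1,-1000-,0-0-01,0-000-
  m19: -10--1 ←essential
  m21: -1-101,-10--1,0--101,0-0-01
  m23: -10--1 ←essential
  m29: -1-101,0--101
  m32: --0000 ←essential
  m35: 1--011,1-0-11
  m39: 1-0-11 ←essential
  m43: 1--011 ←essential
  m48: --0000,-1000-,11--0-
  m49: -10--1,-1000-,11---1,11--0-
  m51: -10--1,1--011,1-0-11,11---1
  m52: 11--0- ←essential
  m53: -1-101,-10--1,11---1,11--0-
  m55: -10--1,1-0-11,11---1
  m57: 11---1,11--0-,1110--
  m58: 1110-- ←essential
  m59: 1--011,11---1,1110--
  m60: 11--0- ←essential
  m61: -1-101,11---1,11--0-
  m63: 11---1 ←essential
Essential: --0000, -10--1, 00--0-, 00-1-0, 001--0, 1--011, 1-0-11, 11---1, 11--0-, 1110--
Petrick residual → -1-101
Min cover (11 terms): c'd'e'f' + bde'f + bc'f + a'b'e' + a'b'df' + a'b'cf' + ad'ef + ac'ef + abf + abe' + abcd'

11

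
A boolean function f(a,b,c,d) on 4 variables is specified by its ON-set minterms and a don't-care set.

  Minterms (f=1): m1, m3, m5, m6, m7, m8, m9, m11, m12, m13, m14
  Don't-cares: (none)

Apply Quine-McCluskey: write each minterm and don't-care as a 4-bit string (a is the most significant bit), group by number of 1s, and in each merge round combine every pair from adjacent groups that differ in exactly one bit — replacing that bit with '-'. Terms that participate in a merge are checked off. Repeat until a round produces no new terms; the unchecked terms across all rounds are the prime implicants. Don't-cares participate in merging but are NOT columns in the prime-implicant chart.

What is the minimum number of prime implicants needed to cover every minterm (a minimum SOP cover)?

Round 0: 0001✓ 0011✓ 0101✓ 0110✓ 0111✓ 1000✓ 1001✓ 1011✓ 1100✓ 1101✓ 1110✓
Round 1: -001✓ -011✓ -101✓ -110 0-01✓ 0-11✓ 00-1✓ 01-1✓ 011- 1-00✓ 1-01✓ 10-1✓ 100-✓ 11-0 110-✓
Round 2: --01 -0-1 0--1 1-0-
PIs = {--01, -0-1, -110, 0--1, 011-, 1-0-, 11-0}
Coverage chart:
  m1: --01,-0-1,0--1
  m3: -0-1,0--1
  m5: --01,0--1
  m6: -110,011-
  m7: 0--1,011-
  m8: 1-0- ←essential
  m9: --01,-0-1,1-0-
  m11: -0-1 ←essential
  m12: 1-0-,11-0
  m13: --01,1-0-
  m14: -110,11-0
Essential: -0-1, 1-0-
Petrick residual → -110, 0--1
Min cover (4 terms): b'd + bcd' + a'd + ac'

4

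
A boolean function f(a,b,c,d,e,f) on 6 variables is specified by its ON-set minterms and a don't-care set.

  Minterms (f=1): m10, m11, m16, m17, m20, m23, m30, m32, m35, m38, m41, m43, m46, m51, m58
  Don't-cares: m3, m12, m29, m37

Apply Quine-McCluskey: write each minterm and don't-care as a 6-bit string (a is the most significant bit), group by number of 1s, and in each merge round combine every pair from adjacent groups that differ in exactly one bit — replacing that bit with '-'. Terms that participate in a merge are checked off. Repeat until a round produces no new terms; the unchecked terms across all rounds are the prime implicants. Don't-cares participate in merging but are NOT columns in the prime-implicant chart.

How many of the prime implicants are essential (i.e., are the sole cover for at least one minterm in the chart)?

10

[col 0] 000011*, 001010*, 001011*, 001100, 010000*, 010001*, 010100*, 010111, 011101, 011110, 100000, 100011*, 100101, 100110*, 101001*, 101011*, 101110*, 110011*, 111010
[col 1] -00011*, -01011*, 00-011*, 00101-, 010-00, 01000-, 1-0011, 10-011*, 10-110, 1010-1
[col 2] -0-011
Prime implicants: -0-011, 00101-, 001100, 010-00, 01000-, 010111, 011101, 011110, 1-0011, 10-110, 100000, 100101, 1010-1, 111010
PI chart (minterm → PIs covering it):
  10 | 00101-  (sole → essential)
  11 | -0-011,00101-
  16 | 010-00,01000-
  17 | 01000-  (sole → essential)
  20 | 010-00  (sole → essential)
  23 | 010111  (sole → essential)
  30 | 011110  (sole → essential)
  32 | 100000  (sole → essential)
  35 | -0-011,1-0011
  38 | 10-110  (sole → essential)
  41 | 1010-1  (sole → essential)
  43 | -0-011,1010-1
  46 | 10-110  (sole → essential)
  51 | 1-0011  (sole → essential)
  58 | 111010  (sole → essential)
Essential prime implicants: 00101-, 010-00, 01000-, 010111, 011110, 1-0011, 10-110, 100000, 1010-1, 111010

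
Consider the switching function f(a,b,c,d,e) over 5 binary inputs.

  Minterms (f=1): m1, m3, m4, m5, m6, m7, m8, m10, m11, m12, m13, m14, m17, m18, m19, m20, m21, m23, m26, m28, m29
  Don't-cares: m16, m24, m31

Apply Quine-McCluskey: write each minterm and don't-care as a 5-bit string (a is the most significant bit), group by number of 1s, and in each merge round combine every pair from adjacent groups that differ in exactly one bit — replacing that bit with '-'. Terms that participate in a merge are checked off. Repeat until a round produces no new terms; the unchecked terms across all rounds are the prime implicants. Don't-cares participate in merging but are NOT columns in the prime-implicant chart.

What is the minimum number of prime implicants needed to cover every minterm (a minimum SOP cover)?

[col 0] 00001*, 00011*, 00100*, 00101*, 00110*, 00111*, 01000*, 01010*, 01011*, 01100*, 01101*, 01110*, 10000*, 10001*, 10010*, 10011*, 10100*, 10101*, 10111*, 11000*, 11010*, 11100*, 11101*, 11111*
[col 1] -0001*, -0011*, -0100*, -0101*, -0111*, -1000*, -1010*, -1100*, -1101*, 0-011, 0-100*, 0-101*, 0-110*, 00-01*, 00-11*, 000-1*, 001-0*, 001-1*, 0010-*, 0011-*, 01-00*, 01-10*, 010-0*, 0101-, 011-0*, 0110-*, 1-000*, 1-010*, 1-100*, 1-101*, 1-111*, 10-00*, 10-01*, 10-11*, 100-0*, 100-1*, 1000-*, 1001-*, 101-1*, 1010-*, 11-00*, 110-0*, 111-1*, 1110-*
[col 2] --100*, --101*, -0-01*, -0-11*, -00-1*, -01-1*, -010-*, -1-00, -10-0, -110-*, 0-1-0, 0-10-*, 00--1*, 001--, 01--0, 1--00, 1-0-0, 1-1-1, 1-10-*, 10--1*, 10-0-, 100--
[col 3] --10-, -0--1
Prime implicants: --10-, -0--1, -1-00, -10-0, 0-011, 0-1-0, 001--, 01--0, 0101-, 1--00, 1-0-0, 1-1-1, 10-0-, 100--
PI chart (minterm → PIs covering it):
  1 | -0--1  (sole → essential)
  3 | -0--1,0-011
  4 | --10-,0-1-0,001--
  5 | --10-,-0--1,001--
  6 | 0-1-0,001--
  7 | -0--1,001--
  8 | -1-00,-10-0,01--0
  10 | -10-0,01--0,0101-
  11 | 0-011,0101-
  12 | --10-,-1-00,0-1-0,01--0
  13 | --10-  (sole → essential)
  14 | 0-1-0,01--0
  17 | -0--1,10-0-,100--
  18 | 1-0-0,100--
  19 | -0--1,100--
  20 | --10-,1--00,10-0-
  21 | --10-,-0--1,1-1-1,10-0-
  23 | -0--1,1-1-1
  26 | -10-0,1-0-0
  28 | --10-,-1-00,1--00
  29 | --10-,1-1-1
Essential prime implicants: --10-, -0--1
Petrick residual → -1-00, 0-1-0, 0101-, 1-0-0
Minimum SOP uses 6 PIs: cd' + b'e + bd'e' + a'ce' + a'bc'd + ac'e'

6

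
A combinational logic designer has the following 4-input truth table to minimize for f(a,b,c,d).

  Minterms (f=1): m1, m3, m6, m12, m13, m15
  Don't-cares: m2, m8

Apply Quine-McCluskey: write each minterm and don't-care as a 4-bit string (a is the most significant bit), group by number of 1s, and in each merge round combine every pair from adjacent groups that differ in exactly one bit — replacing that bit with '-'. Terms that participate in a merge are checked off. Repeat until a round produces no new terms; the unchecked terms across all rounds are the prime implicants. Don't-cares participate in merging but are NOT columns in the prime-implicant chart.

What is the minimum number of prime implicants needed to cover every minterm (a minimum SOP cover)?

4

Round 0: 0001✓ 0010✓ 0011✓ 0110✓ 1000✓ 1100✓ 1101✓ 1111✓
Round 1: 0-10 00-1 001- 1-00 11-1 110-
PIs = {0-10, 00-1, 001-, 1-00, 11-1, 110-}
Coverage chart:
  m1: 00-1 ←essential
  m3: 00-1,001-
  m6: 0-10 ←essential
  m12: 1-00,110-
  m13: 11-1,110-
  m15: 11-1 ←essential
Essential: 0-10, 00-1, 11-1
Petrick residual → 1-00
Min cover (4 terms): a'cd' + a'b'd + ac'd' + abd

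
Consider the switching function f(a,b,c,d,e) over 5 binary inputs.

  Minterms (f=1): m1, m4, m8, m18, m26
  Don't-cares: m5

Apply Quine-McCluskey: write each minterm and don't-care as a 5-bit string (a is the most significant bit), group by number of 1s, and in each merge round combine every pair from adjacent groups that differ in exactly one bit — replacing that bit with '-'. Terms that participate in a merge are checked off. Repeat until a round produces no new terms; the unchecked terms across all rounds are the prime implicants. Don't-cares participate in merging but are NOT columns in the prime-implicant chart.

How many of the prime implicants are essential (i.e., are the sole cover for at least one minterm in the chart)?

4

Round 0: 00001✓ 00100✓ 00101✓ 01000 10010✓ 11010✓
Round 1: 00-01 0010- 1-010
PIs = {00-01, 0010-, 01000, 1-010}
Coverage chart:
  m1: 00-01 ←essential
  m4: 0010- ←essential
  m8: 01000 ←essential
  m18: 1-010 ←essential
  m26: 1-010 ←essential
Essential: 00-01, 0010-, 01000, 1-010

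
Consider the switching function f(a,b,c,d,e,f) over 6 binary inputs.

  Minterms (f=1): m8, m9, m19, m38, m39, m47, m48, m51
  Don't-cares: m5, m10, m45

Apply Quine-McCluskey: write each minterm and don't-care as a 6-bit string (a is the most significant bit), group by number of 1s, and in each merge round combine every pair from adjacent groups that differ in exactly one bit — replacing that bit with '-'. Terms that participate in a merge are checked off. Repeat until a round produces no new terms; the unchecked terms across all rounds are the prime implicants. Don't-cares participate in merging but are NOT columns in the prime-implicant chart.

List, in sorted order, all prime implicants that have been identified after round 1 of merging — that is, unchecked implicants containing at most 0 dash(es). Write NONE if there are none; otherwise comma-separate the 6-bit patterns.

size-2^0 implicants → 000101  001000(✓)  001001(✓)  001010(✓)  010011(✓)  100110(✓)  100111(✓)  101101(✓)  101111(✓)  110000  110011(✓)
size-2^1 implicants → -10011  0010-0  00100-  10-111  10011-  1011-1
Unchecked terms (primes): -10011, 000101, 0010-0, 00100-, 10-111, 10011-, 1011-1, 110000

000101, 110000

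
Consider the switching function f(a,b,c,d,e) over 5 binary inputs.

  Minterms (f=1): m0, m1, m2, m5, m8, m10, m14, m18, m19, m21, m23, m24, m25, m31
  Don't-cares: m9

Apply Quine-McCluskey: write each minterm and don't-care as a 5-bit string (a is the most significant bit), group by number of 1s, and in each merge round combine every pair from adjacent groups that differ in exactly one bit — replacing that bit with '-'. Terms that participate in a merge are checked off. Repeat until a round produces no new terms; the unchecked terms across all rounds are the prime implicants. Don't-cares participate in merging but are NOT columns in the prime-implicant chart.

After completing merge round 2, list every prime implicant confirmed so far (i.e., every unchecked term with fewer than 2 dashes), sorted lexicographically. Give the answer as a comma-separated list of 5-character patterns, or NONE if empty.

[col 0] 00000*, 00001*, 00010*, 00101*, 01000*, 01001*, 01010*, 01110*, 10010*, 10011*, 10101*, 10111*, 11000*, 11001*, 11111*
[col 1] -0010, -0101, -1000*, -1001*, 0-000*, 0-001*, 0-010*, 00-01, 000-0*, 0000-*, 01-10, 010-0*, 0100-*, 1-111, 10-11, 1001-, 101-1, 1100-*
[col 2] -100-, 0-0-0, 0-00-
Prime implicants: -0010, -0101, -100-, 0-0-0, 0-00-, 00-01, 01-10, 1-111, 10-11, 1001-, 101-1

-0010, -0101, 00-01, 01-10, 1-111, 10-11, 1001-, 101-1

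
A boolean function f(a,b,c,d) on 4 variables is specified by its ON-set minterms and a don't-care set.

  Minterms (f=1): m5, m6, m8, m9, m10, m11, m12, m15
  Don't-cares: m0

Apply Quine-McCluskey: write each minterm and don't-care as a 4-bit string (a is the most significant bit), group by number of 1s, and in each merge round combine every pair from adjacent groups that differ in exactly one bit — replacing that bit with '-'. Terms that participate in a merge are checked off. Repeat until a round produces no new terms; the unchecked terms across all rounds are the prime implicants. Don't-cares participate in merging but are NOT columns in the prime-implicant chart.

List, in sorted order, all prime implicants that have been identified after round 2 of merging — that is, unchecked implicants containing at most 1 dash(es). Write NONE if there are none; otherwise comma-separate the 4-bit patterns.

-000, 0101, 0110, 1-00, 1-11

size-2^0 implicants → 0000(✓)  0101  0110  1000(✓)  1001(✓)  1010(✓)  1011(✓)  1100(✓)  1111(✓)
size-2^1 implicants → -000  1-00  1-11  10-0(✓)  10-1(✓)  100-(✓)  101-(✓)
size-2^2 implicants → 10--
Unchecked terms (primes): -000, 0101, 0110, 1-00, 1-11, 10--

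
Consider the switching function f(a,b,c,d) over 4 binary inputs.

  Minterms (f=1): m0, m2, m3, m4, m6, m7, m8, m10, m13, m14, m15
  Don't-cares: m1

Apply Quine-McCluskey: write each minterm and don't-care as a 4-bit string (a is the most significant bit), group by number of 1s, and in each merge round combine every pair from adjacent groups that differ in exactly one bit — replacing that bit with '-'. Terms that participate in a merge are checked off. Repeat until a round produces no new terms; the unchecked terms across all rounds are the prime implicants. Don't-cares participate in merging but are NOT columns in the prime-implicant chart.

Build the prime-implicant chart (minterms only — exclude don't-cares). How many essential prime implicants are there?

Round 0: 0000✓ 0001✓ 0010✓ 0011✓ 0100✓ 0110✓ 0111✓ 1000✓ 1010✓ 1101✓ 1110✓ 1111✓
Round 1: -000✓ -010✓ -110✓ -111✓ 0-00✓ 0-10✓ 0-11✓ 00-0✓ 00-1✓ 000-✓ 001-✓ 01-0✓ 011-✓ 1-10✓ 10-0✓ 11-1 111-✓
Round 2: --10 -0-0 -11- 0--0 0-1- 00--
PIs = {--10, -0-0, -11-, 0--0, 0-1-, 00--, 11-1}
Coverage chart:
  m0: -0-0,0--0,00--
  m2: --10,-0-0,0--0,0-1-,00--
  m3: 0-1-,00--
  m4: 0--0 ←essential
  m6: --10,-11-,0--0,0-1-
  m7: -11-,0-1-
  m8: -0-0 ←essential
  m10: --10,-0-0
  m13: 11-1 ←essential
  m14: --10,-11-
  m15: -11-,11-1
Essential: -0-0, 0--0, 11-1

3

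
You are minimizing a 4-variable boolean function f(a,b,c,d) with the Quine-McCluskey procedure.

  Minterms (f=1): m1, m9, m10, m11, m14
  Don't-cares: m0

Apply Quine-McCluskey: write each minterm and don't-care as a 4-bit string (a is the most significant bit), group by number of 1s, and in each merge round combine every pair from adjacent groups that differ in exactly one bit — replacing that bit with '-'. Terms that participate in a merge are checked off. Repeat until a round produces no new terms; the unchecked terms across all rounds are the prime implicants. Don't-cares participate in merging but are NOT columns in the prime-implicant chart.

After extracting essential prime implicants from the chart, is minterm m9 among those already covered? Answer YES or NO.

Round 0: 0000✓ 0001✓ 1001✓ 1010✓ 1011✓ 1110✓
Round 1: -001 000- 1-10 10-1 101-
PIs = {-001, 000-, 1-10, 10-1, 101-}
Coverage chart:
  m1: -001,000-
  m9: -001,10-1
  m10: 1-10,101-
  m11: 10-1,101-
  m14: 1-10 ←essential
Essential: 1-10

NO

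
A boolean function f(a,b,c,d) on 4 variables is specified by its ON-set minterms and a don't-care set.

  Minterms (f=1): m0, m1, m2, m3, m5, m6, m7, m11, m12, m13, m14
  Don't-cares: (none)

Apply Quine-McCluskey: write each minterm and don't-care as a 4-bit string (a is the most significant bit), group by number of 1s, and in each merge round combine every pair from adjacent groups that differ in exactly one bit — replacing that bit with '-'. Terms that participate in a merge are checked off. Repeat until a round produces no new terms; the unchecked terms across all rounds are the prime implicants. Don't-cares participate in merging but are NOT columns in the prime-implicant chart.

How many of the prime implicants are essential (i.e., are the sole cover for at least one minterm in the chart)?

[col 0] 0000*, 0001*, 0010*, 0011*, 0101*, 0110*, 0111*, 1011*, 1100*, 1101*, 1110*
[col 1] -011, -101, -110, 0-01*, 0-10*, 0-11*, 00-0*, 00-1*, 000-*, 001-*, 01-1*, 011-*, 11-0, 110-
[col 2] 0--1, 0-1-, 00--
Prime implicants: -011, -101, -110, 0--1, 0-1-, 00--, 11-0, 110-
PI chart (minterm → PIs covering it):
  0 | 00--  (sole → essential)
  1 | 0--1,00--
  2 | 0-1-,00--
  3 | -011,0--1,0-1-,00--
  5 | -101,0--1
  6 | -110,0-1-
  7 | 0--1,0-1-
  11 | -011  (sole → essential)
  12 | 11-0,110-
  13 | -101,110-
  14 | -110,11-0
Essential prime implicants: -011, 00--

2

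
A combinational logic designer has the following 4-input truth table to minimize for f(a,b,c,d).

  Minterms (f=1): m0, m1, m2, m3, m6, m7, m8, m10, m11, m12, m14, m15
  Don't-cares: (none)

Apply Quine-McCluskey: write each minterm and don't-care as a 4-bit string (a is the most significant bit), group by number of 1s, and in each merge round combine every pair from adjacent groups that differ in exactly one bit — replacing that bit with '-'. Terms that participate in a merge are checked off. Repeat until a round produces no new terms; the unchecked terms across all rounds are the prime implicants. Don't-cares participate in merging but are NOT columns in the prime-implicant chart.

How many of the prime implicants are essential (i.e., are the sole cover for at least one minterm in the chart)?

3

[col 0] 0000*, 0001*, 0010*, 0011*, 0110*, 0111*, 1000*, 1010*, 1011*, 1100*, 1110*, 1111*
[col 1] -000*, -010*, -011*, -110*, -111*, 0-10*, 0-11*, 00-0*, 00-1*, 000-*, 001-*, 011-*, 1-00*, 1-10*, 1-11*, 10-0*, 101-*, 11-0*, 111-*
[col 2] --10*, --11*, -0-0, -01-*, -11-*, 0-1-*, 00--, 1--0, 1-1-*
[col 3] --1-
Prime implicants: --1-, -0-0, 00--, 1--0
PI chart (minterm → PIs covering it):
  0 | -0-0,00--
  1 | 00--  (sole → essential)
  2 | --1-,-0-0,00--
  3 | --1-,00--
  6 | --1-  (sole → essential)
  7 | --1-  (sole → essential)
  8 | -0-0,1--0
  10 | --1-,-0-0,1--0
  11 | --1-  (sole → essential)
  12 | 1--0  (sole → essential)
  14 | --1-,1--0
  15 | --1-  (sole → essential)
Essential prime implicants: --1-, 00--, 1--0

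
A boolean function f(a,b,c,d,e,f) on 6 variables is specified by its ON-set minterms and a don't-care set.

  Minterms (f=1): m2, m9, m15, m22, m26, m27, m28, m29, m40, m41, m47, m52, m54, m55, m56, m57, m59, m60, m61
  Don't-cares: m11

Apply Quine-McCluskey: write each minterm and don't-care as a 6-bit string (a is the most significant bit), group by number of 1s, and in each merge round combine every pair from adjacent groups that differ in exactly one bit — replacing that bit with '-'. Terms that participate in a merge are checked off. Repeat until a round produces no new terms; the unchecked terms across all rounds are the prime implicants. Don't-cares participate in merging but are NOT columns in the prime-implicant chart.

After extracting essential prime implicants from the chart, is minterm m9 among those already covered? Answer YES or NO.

size-2^0 implicants → 000010  001001(✓)  001011(✓)  001111(✓)  010110(✓)  011010(✓)  011011(✓)  011100(✓)  011101(✓)  101000(✓)  101001(✓)  101111(✓)  110100(✓)  110110(✓)  110111(✓)  111000(✓)  111001(✓)  111011(✓)  111100(✓)  111101(✓)
size-2^1 implicants → -01001  -01111  -10110  -11011  -11100(✓)  -11101(✓)  0-1011  001-11  0010-1  01101-  01110-(✓)  1-1000(✓)  1-1001(✓)  10100-(✓)  11-100  1101-0  11011-  111-00(✓)  111-01(✓)  1110-1  11100-(✓)  11110-(✓)
size-2^2 implicants → -1110-  1-100-  111-0-
Unchecked terms (primes): -01001, -01111, -10110, -11011, -1110-, 0-1011, 000010, 001-11, 0010-1, 01101-, 1-100-, 11-100, 1101-0, 11011-, 111-0-, 1110-1
Minterm coverage:
  m2 ⊆ 000010 [E]
  m9 ⊆ -01001,0010-1
  m15 ⊆ -01111,001-11
  m22 ⊆ -10110 [E]
  m26 ⊆ 01101- [E]
  m27 ⊆ -11011,0-1011,01101-
  m28 ⊆ -1110- [E]
  m29 ⊆ -1110- [E]
  m40 ⊆ 1-100- [E]
  m41 ⊆ -01001,1-100-
  m47 ⊆ -01111 [E]
  m52 ⊆ 11-100,1101-0
  m54 ⊆ -10110,1101-0,11011-
  m55 ⊆ 11011- [E]
  m56 ⊆ 1-100-,111-0-
  m57 ⊆ 1-100-,111-0-,1110-1
  m59 ⊆ -11011,1110-1
  m60 ⊆ -1110-,11-100,111-0-
  m61 ⊆ -1110-,111-0-
E = {-01111, -10110, -1110-, 000010, 01101-, 1-100-, 11011-}

NO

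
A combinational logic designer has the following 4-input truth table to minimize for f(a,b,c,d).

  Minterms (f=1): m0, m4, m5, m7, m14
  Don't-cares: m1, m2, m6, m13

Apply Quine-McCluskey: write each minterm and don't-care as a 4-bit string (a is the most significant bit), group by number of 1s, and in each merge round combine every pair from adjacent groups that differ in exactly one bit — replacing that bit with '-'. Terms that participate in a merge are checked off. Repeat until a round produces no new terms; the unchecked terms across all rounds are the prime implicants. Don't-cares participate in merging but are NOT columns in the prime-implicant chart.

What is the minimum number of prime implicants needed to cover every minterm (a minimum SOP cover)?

3

[col 0] 0000*, 0001*, 0010*, 0100*, 0101*, 0110*, 0111*, 1101*, 1110*
[col 1] -101, -110, 0-00*, 0-01*, 0-10*, 00-0*, 000-*, 01-0*, 01-1*, 010-*, 011-*
[col 2] 0--0, 0-0-, 01--
Prime implicants: -101, -110, 0--0, 0-0-, 01--
PI chart (minterm → PIs covering it):
  0 | 0--0,0-0-
  4 | 0--0,0-0-,01--
  5 | -101,0-0-,01--
  7 | 01--  (sole → essential)
  14 | -110  (sole → essential)
Essential prime implicants: -110, 01--
Petrick residual → 0--0
Minimum SOP uses 3 PIs: bcd' + a'd' + a'b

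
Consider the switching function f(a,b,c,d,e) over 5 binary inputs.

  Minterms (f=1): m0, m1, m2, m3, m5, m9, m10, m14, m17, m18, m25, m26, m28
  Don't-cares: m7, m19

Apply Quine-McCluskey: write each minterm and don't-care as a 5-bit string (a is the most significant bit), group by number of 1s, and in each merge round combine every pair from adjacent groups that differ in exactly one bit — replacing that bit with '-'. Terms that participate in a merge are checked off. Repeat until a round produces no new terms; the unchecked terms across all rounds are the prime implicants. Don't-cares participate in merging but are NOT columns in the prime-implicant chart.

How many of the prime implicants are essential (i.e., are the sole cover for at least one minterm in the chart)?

6

[col 0] 00000*, 00001*, 00010*, 00011*, 00101*, 00111*, 01001*, 01010*, 01110*, 10001*, 10010*, 10011*, 11001*, 11010*, 11100
[col 1] -0001*, -0010*, -0011*, -1001*, -1010*, 0-001*, 0-010*, 00-01*, 00-11*, 000-0*, 000-1*, 0000-*, 0001-*, 001-1*, 01-10, 1-001*, 1-010*, 100-1*, 1001-*
[col 2] --001, --010, -00-1, -001-, 00--1, 000--
Prime implicants: --001, --010, -00-1, -001-, 00--1, 000--, 01-10, 11100
PI chart (minterm → PIs covering it):
  0 | 000--  (sole → essential)
  1 | --001,-00-1,00--1,000--
  2 | --010,-001-,000--
  3 | -00-1,-001-,00--1,000--
  5 | 00--1  (sole → essential)
  9 | --001  (sole → essential)
  10 | --010,01-10
  14 | 01-10  (sole → essential)
  17 | --001,-00-1
  18 | --010,-001-
  25 | --001  (sole → essential)
  26 | --010  (sole → essential)
  28 | 11100  (sole → essential)
Essential prime implicants: --001, --010, 00--1, 000--, 01-10, 11100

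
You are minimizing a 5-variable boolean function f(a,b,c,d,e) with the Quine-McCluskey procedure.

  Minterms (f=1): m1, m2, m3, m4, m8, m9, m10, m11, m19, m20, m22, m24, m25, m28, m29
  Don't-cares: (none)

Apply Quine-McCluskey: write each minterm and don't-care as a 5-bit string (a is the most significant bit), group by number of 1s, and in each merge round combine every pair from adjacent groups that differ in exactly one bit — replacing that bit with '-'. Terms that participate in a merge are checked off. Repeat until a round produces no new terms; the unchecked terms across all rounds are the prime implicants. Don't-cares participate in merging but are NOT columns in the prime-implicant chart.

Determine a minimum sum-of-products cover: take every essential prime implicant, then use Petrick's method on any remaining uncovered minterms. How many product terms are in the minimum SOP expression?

size-2^0 implicants → 00001(✓)  00010(✓)  00011(✓)  00100(✓)  01000(✓)  01001(✓)  01010(✓)  01011(✓)  10011(✓)  10100(✓)  10110(✓)  11000(✓)  11001(✓)  11100(✓)  11101(✓)
size-2^1 implicants → -0011  -0100  -1000(✓)  -1001(✓)  0-001(✓)  0-010(✓)  0-011(✓)  000-1(✓)  0001-(✓)  010-0(✓)  010-1(✓)  0100-(✓)  0101-(✓)  1-100  101-0  11-00(✓)  11-01(✓)  1100-(✓)  1110-(✓)
size-2^2 implicants → -100-  0-0-1  0-01-  010--  11-0-
Unchecked terms (primes): -0011, -0100, -100-, 0-0-1, 0-01-, 010--, 1-100, 101-0, 11-0-
Minterm coverage:
  m1 ⊆ 0-0-1 [E]
  m2 ⊆ 0-01- [E]
  m3 ⊆ -0011,0-0-1,0-01-
  m4 ⊆ -0100 [E]
  m8 ⊆ -100-,010--
  m9 ⊆ -100-,0-0-1,010--
  m10 ⊆ 0-01-,010--
  m11 ⊆ 0-0-1,0-01-,010--
  m19 ⊆ -0011 [E]
  m20 ⊆ -0100,1-100,101-0
  m22 ⊆ 101-0 [E]
  m24 ⊆ -100-,11-0-
  m25 ⊆ -100-,11-0-
  m28 ⊆ 1-100,11-0-
  m29 ⊆ 11-0- [E]
E = {-0011, -0100, 0-0-1, 0-01-, 101-0, 11-0-}
Petrick residual → -100-
Cover = b'c'de + b'cd'e' + bc'd' + a'c'e + a'c'd + ab'ce' + abd'  |cover|=7

7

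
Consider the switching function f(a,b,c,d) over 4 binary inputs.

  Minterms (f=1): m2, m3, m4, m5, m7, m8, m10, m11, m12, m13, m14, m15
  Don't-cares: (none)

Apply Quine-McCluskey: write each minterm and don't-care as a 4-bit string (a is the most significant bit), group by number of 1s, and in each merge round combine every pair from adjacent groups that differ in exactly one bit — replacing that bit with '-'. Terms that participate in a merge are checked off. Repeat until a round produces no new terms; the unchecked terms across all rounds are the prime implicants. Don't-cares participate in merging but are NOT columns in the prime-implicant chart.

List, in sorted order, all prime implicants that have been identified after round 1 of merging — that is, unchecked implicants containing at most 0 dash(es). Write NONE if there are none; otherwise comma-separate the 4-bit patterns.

NONE

[col 0] 0010*, 0011*, 0100*, 0101*, 0111*, 1000*, 1010*, 1011*, 1100*, 1101*, 1110*, 1111*
[col 1] -010*, -011*, -100*, -101*, -111*, 0-11*, 001-*, 01-1*, 010-*, 1-00*, 1-10*, 1-11*, 10-0*, 101-*, 11-0*, 11-1*, 110-*, 111-*
[col 2] --11, -01-, -1-1, -10-, 1--0, 1-1-, 11--
Prime implicants: --11, -01-, -1-1, -10-, 1--0, 1-1-, 11--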